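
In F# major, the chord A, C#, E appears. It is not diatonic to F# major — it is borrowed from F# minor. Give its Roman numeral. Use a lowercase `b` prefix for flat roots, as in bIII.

The root A is the lowered 3rd scale degree — diatonically F# major has A# there. The diatonic chord on degree 3 would be A#m (iii), but A–C#–E is the major chord from F# minor. As a borrowed chord it is labeled bIII.

bIII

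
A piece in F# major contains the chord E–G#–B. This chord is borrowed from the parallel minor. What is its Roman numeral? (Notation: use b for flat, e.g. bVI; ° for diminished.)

bVII

The root E is the lowered 7th scale degree — diatonically F# major has E# there. Diatonically F# major has E#dim (vii°) on that degree; E–G#–B is instead the major chord native to F# minor, so it takes the label bVII.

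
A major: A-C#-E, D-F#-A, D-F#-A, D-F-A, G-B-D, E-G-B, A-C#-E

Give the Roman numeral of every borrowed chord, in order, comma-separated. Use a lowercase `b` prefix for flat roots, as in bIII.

A major has the diatonic set A, Bm, C#m, D, E, F#m, G#dim. A–C#–E = A and D–F#–A = D are both diatonic. D–F–A doesn't fit — on degree 4 A major would have D (IV). Dm is the degree-4 chord of A minor, so it is the borrowed iv. But G–B–D is foreign: the diatonic vii° on degree 7 is G#dim, whereas G comes from A minor. It is labeled bVII. E–G–B doesn't fit — on degree 5 A major would have E (V). Em is the degree-5 chord of A minor, so it is the borrowed v.

iv, bVII, v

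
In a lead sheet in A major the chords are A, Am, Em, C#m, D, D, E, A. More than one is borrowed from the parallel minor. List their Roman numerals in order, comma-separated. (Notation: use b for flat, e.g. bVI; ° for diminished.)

i, v

A major has the diatonic set A, Bm, C#m, D, E, F#m, G#dim. Of the given chords, A, C#m, D and E are diatonic. But Am (A–C–E) is foreign: the diatonic I on degree 1 is A, whereas Am comes from A minor. It is labeled i. But Em (E–G–B) is foreign: the diatonic V on degree 5 is E, whereas Em comes from A minor. It is labeled v.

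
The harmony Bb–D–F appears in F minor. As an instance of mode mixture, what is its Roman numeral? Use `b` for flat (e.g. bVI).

IV

Bb is scale degree 4 in F minor. Diatonically F minor has Bbm (iv) on that degree; Bb–D–F is instead the major chord native to F major, so it takes the label IV.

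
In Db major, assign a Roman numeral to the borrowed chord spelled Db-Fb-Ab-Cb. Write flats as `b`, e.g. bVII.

The root Db is the diatonic 1st degree of Db major; the borrowing shows in the chord quality. Diatonically Db major has Db (I) on that degree; Db–Fb–Ab–Cb is instead the minor-seventh chord native to Db minor, so it takes the label i7.

i7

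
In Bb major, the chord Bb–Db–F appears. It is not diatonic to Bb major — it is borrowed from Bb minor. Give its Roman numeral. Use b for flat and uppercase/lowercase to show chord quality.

i

The root Bb is the diatonic 1st degree of Bb major; the borrowing shows in the chord quality. Diatonically Bb major has Bb (I) on that degree; Bb–Db–F is instead the minor chord native to Bb minor, so it takes the label i.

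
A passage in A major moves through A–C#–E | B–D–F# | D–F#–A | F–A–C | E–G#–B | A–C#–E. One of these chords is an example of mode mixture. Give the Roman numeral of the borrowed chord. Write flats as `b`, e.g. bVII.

bVI

In A major the diatonic chords are A, Bm, C#m, D, E, F#m, G#dim. A–C#–E = A, B–D–F# = Bm, D–F#–A = D and E–G#–B = E all belong to that set. F–A–C doesn't fit — on degree 6 A major would have F#m (vi). F is the degree-6 chord of A minor, so it is the borrowed bVI.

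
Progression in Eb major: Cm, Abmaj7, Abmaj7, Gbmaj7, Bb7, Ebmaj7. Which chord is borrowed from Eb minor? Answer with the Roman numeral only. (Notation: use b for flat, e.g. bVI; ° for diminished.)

The diatonic triads in Eb major are Eb, Fm, Gm, Ab, Bb, Cm, Ddim. Cm, Abmaj7, Bb7 and Ebmaj7 all belong to that set. Gbmaj7 (Gb–Bb–Db–F) is not: scale degree 3 in Eb major carries Gm (iii). In Eb minor the chord on that degree is Gbmaj7, so here it functions as bIIImaj7, borrowed from the parallel minor.

bIIImaj7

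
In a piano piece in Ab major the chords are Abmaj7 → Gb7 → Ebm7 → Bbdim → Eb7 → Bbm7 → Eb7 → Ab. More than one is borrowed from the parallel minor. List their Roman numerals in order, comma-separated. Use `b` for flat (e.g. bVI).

bVII7, v7, ii°

Ab major has the diatonic set Ab, Bbm, Cm, Db, Eb, Fm, Gdim. Abmaj7, Eb7, Bbm7 and Ab are all diatonic. Gb7 (Gb–Bb–Db–Fb) is not: scale degree 7 in Ab major carries Gdim (vii°). In Ab minor the chord on that degree is Gb7, so here it functions as bVII7, borrowed from the parallel minor. But Ebm7 (Eb–Gb–Bb–Db) is foreign: the diatonic V on degree 5 is Eb, whereas Ebm7 comes from Ab minor. It is labeled v7. Bbdim (Bb–Db–Fb) is not: scale degree 2 in Ab major carries Bbm (ii). In Ab minor the chord on that degree is Bbdim, so here it functions as ii°, borrowed from the parallel minor.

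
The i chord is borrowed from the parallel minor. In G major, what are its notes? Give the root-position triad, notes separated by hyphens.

i is built on scale degree 1, which is G in both G major and its parallel. Building the minor chord from the parallel minor on G: G–Bb–D.

G-Bb-D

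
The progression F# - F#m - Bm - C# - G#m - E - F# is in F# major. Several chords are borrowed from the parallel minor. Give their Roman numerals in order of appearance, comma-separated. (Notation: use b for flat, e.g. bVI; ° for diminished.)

In F# major the diatonic chords are F#, G#m, A#m, B, C#, D#m, E#dim. F#, C# and G#m all belong to that set. F#m (F#–A–C#) is not: scale degree 1 in F# major carries F# (I). In F# minor the chord on that degree is F#m, so here it functions as i, borrowed from the parallel minor. But Bm (B–D–F#) is foreign: the diatonic IV on degree 4 is B, whereas Bm comes from F# minor. It is labeled iv. E (E–G#–B) doesn't fit — on degree 7 F# major would have E#dim (vii°). E is the degree-7 chord of F# minor, so it is the borrowed bVII.

i, iv, bVII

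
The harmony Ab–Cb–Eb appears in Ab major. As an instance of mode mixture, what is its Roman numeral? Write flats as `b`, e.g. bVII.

i

Ab is scale degree 1 in Ab major. The diatonic chord on degree 1 would be Ab (I), but Ab–Cb–Eb is the minor chord from Ab minor. As a borrowed chord it is labeled i.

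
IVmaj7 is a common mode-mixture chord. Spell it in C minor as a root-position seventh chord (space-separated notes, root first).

F A C E

IVmaj7 is built on scale degree 4, which is F in both C minor and its parallel. Building the major-seventh chord from the parallel major on F: F–A–C–E.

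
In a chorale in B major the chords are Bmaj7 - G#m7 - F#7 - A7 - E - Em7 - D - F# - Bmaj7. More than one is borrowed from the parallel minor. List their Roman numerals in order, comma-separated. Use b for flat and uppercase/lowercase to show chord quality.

B major has the diatonic set B, C#m, D#m, E, F#, G#m, A#dim. Bmaj7, G#m7, F#7, E and F# are all diatonic. A7 (A–C#–E–G) doesn't fit — on degree 7 B major would have A#dim (vii°). A7 is the degree-7 chord of B minor, so it is the borrowed bVII7. Em7 (E–G–B–D) doesn't fit — on degree 4 B major would have E (IV). Em7 is the degree-4 chord of B minor, so it is the borrowed iv7. D (D–F#–A) doesn't fit — on degree 3 B major would have D#m (iii). D is the degree-3 chord of B minor, so it is the borrowed bIII.

bVII7, iv7, bIII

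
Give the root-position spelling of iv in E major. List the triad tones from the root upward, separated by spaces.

iv is built on scale degree 4, which is A in both E major and its parallel. In E minor the chord on A is A–C–E.

A C E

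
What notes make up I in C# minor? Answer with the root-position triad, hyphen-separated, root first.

I is built on scale degree 1, which is C# in both C# minor and its parallel. Building the major chord from the parallel major on C#: C#–E#–G#.

C#-E#-G#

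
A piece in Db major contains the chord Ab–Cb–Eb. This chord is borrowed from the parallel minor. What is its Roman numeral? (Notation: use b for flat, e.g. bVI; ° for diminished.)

v

Ab is scale degree 5 in Db major. Ab–Cb–Eb is a minor chord — the form found in Db minor, not the diatonic V (Ab). Borrowed into Db major it is written v.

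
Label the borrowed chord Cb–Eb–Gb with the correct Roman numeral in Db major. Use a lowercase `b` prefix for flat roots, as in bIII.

bVII

The root Cb is the lowered 7th scale degree — diatonically Db major has C there. Cb–Eb–Gb is a major chord — the form found in Db minor, not the diatonic vii° (Cdim). Borrowed into Db major it is written bVII.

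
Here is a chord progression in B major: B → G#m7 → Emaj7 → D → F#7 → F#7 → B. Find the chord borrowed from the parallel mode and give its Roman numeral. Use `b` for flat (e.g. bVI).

In B major the diatonic chords are B, C#m, D#m, E, F#, G#m, A#dim. B, G#m7, Emaj7 and F#7 all belong to that set. D (D–F#–A) is not: scale degree 3 in B major carries D#m (iii). In B minor the chord on that degree is D, so here it functions as bIII, borrowed from the parallel minor.

bIII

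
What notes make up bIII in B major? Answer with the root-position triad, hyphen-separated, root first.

The root of bIII is the lowered 3rd degree: D# becomes D. Stacking thirds in B minor on D gives D–F#–A.

D-F#-A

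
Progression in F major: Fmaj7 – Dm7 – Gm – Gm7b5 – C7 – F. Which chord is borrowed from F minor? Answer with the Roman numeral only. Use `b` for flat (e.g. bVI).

F major has the diatonic set F, Gm, Am, Bb, C, Dm, Edim. Of the given chords, Fmaj7, Dm7, Gm, C7 and F are diatonic. Gm7b5 (G–Bb–Db–F) doesn't fit — on degree 2 F major would have Gm (ii). Gm7b5 is the degree-2 chord of F minor, so it is the borrowed iiø7.

iiø7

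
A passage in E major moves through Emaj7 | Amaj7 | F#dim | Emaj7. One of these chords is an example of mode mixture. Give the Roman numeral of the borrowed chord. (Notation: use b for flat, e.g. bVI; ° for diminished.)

E major has the diatonic set E, F#m, G#m, A, B, C#m, D#dim. Emaj7 and Amaj7 both belong to that set. F#dim (F#–A–C) doesn't fit — on degree 2 E major would have F#m (ii). F#dim is the degree-2 chord of E minor, so it is the borrowed ii°.

ii°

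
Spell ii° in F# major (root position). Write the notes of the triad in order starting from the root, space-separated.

G# B D

ii° is built on scale degree 2, which is G# in both F# major and its parallel. In F# minor the chord on G# is G#–B–D.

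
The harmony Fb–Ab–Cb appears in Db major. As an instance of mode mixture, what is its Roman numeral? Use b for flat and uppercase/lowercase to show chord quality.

bIII

The root Fb is the lowered 3rd scale degree — diatonically Db major has F there. Fb–Ab–Cb is a major chord — the form found in Db minor, not the diatonic iii (Fm). Borrowed into Db major it is written bIII.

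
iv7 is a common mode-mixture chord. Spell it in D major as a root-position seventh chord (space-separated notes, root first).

G Bb D F

The root, G, is scale degree 4 — the same note in D major and D minor; only the chord quality changes. Stacking thirds in D minor on G gives G–Bb–D–F.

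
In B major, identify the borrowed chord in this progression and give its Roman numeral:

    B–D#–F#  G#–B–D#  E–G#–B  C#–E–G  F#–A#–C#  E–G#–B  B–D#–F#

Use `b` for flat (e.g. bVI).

In B major the diatonic chords are B, C#m, D#m, E, F#, G#m, A#dim. Of the given chords, B–D#–F# = B, G#–B–D# = G#m, E–G#–B = E and F#–A#–C# = F# are diatonic. But C#–E–G is foreign: the diatonic ii on degree 2 is C#m, whereas C#dim comes from B minor. It is labeled ii°.

ii°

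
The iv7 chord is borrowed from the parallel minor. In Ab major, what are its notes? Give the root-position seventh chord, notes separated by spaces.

iv7 is built on scale degree 4, which is Db in both Ab major and its parallel. Building the minor-seventh chord from the parallel minor on Db: Db–Fb–Ab–Cb.

Db Fb Ab Cb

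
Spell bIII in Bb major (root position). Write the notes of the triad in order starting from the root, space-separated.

Db F Ab

The root of bIII is the lowered 3rd degree: D becomes Db. Building the major chord from the parallel minor on Db: Db–F–Ab.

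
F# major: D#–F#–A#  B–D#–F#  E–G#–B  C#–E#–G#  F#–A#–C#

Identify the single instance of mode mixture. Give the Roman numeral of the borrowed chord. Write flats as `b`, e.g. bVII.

bVII

F# major has the diatonic set F#, G#m, A#m, B, C#, D#m, E#dim. D#–F#–A# = D#m, B–D#–F# = B, C#–E#–G# = C# and F#–A#–C# = F# are all diatonic. But E–G#–B is foreign: the diatonic vii° on degree 7 is E#dim, whereas E comes from F# minor. It is labeled bVII.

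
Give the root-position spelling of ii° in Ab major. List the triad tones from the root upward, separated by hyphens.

Bb-Db-Fb

ii° is built on scale degree 2, which is Bb in both Ab major and its parallel. Building the diminished chord from the parallel minor on Bb: Bb–Db–Fb.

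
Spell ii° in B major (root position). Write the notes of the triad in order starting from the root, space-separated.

C# E G

The root, C#, is scale degree 2 — the same note in B major and B minor; only the chord quality changes. In B minor the chord on C# is C#–E–G.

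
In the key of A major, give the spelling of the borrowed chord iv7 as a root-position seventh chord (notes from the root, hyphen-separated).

D-F-A-C

The root, D, is scale degree 4 — the same note in A major and A minor; only the chord quality changes. Building the minor-seventh chord from the parallel minor on D: D–F–A–C.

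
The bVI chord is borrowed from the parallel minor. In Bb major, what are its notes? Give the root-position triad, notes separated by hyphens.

Gb-Bb-Db

Scale degree 6 in Bb major is G. bVI uses the lowered form, Gb, taken from Bb minor. In Bb minor the chord on Gb is Gb–Bb–Db.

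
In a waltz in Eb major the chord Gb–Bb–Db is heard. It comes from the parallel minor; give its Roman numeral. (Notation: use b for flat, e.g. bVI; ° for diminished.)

bIII

The root Gb is the lowered 3rd scale degree — diatonically Eb major has G there. Gb–Bb–Db is a major chord — the form found in Eb minor, not the diatonic iii (Gm). Borrowed into Eb major it is written bIII.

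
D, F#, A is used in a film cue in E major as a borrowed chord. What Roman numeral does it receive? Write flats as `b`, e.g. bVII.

bVII

In E major scale degree 7 is D#; D is its lowered form, from E minor. Diatonically E major has D#dim (vii°) on that degree; D–F#–A is instead the major chord native to E minor, so it takes the label bVII.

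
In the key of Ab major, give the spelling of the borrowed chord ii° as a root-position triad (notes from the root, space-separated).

The root, Bb, is scale degree 2 — the same note in Ab major and Ab minor; only the chord quality changes. In Ab minor the chord on Bb is Bb–Db–Fb.

Bb Db Fb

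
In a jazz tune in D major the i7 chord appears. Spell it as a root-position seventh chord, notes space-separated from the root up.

The root, D, is scale degree 1 — the same note in D major and D minor; only the chord quality changes. In D minor the chord on D is D–F–A–C.

D F A C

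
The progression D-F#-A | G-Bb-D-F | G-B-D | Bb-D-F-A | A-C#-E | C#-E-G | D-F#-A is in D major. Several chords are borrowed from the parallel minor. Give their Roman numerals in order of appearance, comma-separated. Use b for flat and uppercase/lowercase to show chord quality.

iv7, bVImaj7

In D major the diatonic chords are D, Em, F#m, G, A, Bm, C#dim. D–F#–A = D, G–B–D = G, A–C#–E = A and C#–E–G = C#dim are all diatonic. G–Bb–D–F doesn't fit — on degree 4 D major would have G (IV). Gm7 is the degree-4 chord of D minor, so it is the borrowed iv7. Bb–D–F–A is not: scale degree 6 in D major carries Bm (vi). In D minor the chord on that degree is Bbmaj7, so here it functions as bVImaj7, borrowed from the parallel minor.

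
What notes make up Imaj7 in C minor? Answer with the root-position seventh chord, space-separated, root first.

C E G B

The root, C, is scale degree 1 — the same note in C minor and C major; only the chord quality changes. Building the major-seventh chord from the parallel major on C: C–E–G–B.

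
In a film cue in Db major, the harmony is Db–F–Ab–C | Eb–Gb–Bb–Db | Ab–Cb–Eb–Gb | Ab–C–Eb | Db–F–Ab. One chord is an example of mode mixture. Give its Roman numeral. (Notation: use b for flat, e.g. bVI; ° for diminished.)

The diatonic triads in Db major are Db, Ebm, Fm, Gb, Ab, Bbm, Cdim. Of the given chords, Db–F–Ab–C = Dbmaj7, Eb–Gb–Bb–Db = Ebm7, Ab–C–Eb = Ab and Db–F–Ab = Db are diatonic. Ab–Cb–Eb–Gb doesn't fit — on degree 5 Db major would have Ab (V). Abm7 is the degree-5 chord of Db minor, so it is the borrowed v7.

v7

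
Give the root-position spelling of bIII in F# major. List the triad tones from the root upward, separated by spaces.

The root of bIII is the lowered 3rd degree: A# becomes A. Building the major chord from the parallel minor on A: A–C#–E.

A C# E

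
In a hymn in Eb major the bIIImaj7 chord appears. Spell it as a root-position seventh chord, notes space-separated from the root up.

The root of bIIImaj7 is the lowered 3rd degree: G becomes Gb. Building the major-seventh chord from the parallel minor on Gb: Gb–Bb–Db–F.

Gb Bb Db F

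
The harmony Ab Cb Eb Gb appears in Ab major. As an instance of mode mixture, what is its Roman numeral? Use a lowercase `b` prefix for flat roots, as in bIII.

The root Ab is the diatonic 1st degree of Ab major; the borrowing shows in the chord quality. The diatonic chord on degree 1 would be Ab (I), but Ab–Cb–Eb–Gb is the minor-seventh chord from Ab minor. As a borrowed chord it is labeled i7.

i7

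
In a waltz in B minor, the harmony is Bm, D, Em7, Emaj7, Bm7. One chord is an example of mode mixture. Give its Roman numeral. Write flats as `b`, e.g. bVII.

IVmaj7

The diatonic triads in B minor (with V from harmonic minor) are Bm, C#dim, D, Em, F#, G, A. Bm, D, Em7 and Bm7 are all diatonic. But Emaj7 (E–G#–B–D#) is foreign: the diatonic iv on degree 4 is Em, whereas Emaj7 comes from B major. It is labeled IVmaj7.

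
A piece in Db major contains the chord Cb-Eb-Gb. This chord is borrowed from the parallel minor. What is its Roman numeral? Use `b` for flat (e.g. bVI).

Cb is the lowered form of scale degree 7 in Db major (the diatonic degree 7 is C). Cb–Eb–Gb is a major chord — the form found in Db minor, not the diatonic vii° (Cdim). Borrowed into Db major it is written bVII.

bVII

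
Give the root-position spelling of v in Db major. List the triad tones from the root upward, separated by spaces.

Ab Cb Eb

v is built on scale degree 5, which is Ab in both Db major and its parallel. Stacking thirds in Db minor on Ab gives Ab–Cb–Eb.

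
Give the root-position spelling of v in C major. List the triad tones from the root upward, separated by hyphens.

The root, G, is scale degree 5 — the same note in C major and C minor; only the chord quality changes. Building the minor chord from the parallel minor on G: G–Bb–D.

G-Bb-D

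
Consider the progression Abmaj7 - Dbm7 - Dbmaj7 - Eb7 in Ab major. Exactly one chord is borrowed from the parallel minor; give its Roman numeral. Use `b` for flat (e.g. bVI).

The diatonic triads in Ab major are Ab, Bbm, Cm, Db, Eb, Fm, Gdim. Abmaj7, Dbmaj7 and Eb7 are all diatonic. Dbm7 (Db–Fb–Ab–Cb) is not: scale degree 4 in Ab major carries Db (IV). In Ab minor the chord on that degree is Dbm7, so here it functions as iv7, borrowed from the parallel minor.

iv7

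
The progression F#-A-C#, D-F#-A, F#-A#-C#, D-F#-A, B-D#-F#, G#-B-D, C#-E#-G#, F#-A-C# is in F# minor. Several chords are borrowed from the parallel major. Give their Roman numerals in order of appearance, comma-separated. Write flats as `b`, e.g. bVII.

I, IV

In F# minor (with V from harmonic minor) the diatonic chords are F#m, G#dim, A, Bm, C#, D, E. F#–A–C# = F#m, D–F#–A = D, G#–B–D = G#dim and C#–E#–G# = C# are all diatonic. F#–A#–C# doesn't fit — on degree 1 F# minor would have F#m (i). F# is the degree-1 chord of F# major, so it is the borrowed I. B–D#–F# is not: scale degree 4 in F# minor carries Bm (iv). In F# major the chord on that degree is B, so here it functions as IV, borrowed from the parallel major.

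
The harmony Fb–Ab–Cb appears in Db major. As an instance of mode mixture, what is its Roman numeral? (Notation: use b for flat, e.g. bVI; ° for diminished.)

The root Fb is the lowered 3rd scale degree — diatonically Db major has F there. Fb–Ab–Cb is a major chord — the form found in Db minor, not the diatonic iii (Fm). Borrowed into Db major it is written bIII.

bIII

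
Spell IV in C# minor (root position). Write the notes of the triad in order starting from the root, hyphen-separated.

The root, F#, is scale degree 4 — the same note in C# minor and C# major; only the chord quality changes. Stacking thirds in C# major on F# gives F#–A#–C#.

F#-A#-C#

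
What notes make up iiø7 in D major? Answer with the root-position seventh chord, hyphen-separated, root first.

E-G-Bb-D

The root, E, is scale degree 2 — the same note in D major and D minor; only the chord quality changes. In D minor the chord on E is E–G–Bb–D.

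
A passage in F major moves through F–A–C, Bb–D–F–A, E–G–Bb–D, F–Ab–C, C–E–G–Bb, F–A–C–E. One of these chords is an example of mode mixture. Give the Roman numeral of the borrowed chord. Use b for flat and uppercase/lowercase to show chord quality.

i

The diatonic triads in F major are F, Gm, Am, Bb, C, Dm, Edim. F–A–C = F, Bb–D–F–A = Bbmaj7, E–G–Bb–D = Em7b5, C–E–G–Bb = C7 and F–A–C–E = Fmaj7 all belong to that set. But F–Ab–C is foreign: the diatonic I on degree 1 is F, whereas Fm comes from F minor. It is labeled i.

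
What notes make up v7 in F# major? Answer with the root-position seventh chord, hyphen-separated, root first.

C#-E-G#-B

v7 is built on scale degree 5, which is C# in both F# major and its parallel. Building the minor-seventh chord from the parallel minor on C#: C#–E–G#–B.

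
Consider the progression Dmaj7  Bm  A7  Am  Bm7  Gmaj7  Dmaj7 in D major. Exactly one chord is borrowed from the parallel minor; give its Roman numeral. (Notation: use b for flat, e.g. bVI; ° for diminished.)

v

In D major the diatonic chords are D, Em, F#m, G, A, Bm, C#dim. Dmaj7, Bm, A7, Bm7 and Gmaj7 are all diatonic. But Am (A–C–E) is foreign: the diatonic V on degree 5 is A, whereas Am comes from D minor. It is labeled v.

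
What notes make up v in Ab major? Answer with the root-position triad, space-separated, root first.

Eb Gb Bb

v is built on scale degree 5, which is Eb in both Ab major and its parallel. Stacking thirds in Ab minor on Eb gives Eb–Gb–Bb.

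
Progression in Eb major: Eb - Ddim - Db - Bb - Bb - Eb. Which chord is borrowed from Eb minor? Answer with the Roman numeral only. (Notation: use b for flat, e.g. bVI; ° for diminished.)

bVII

The diatonic triads in Eb major are Eb, Fm, Gm, Ab, Bb, Cm, Ddim. Of the given chords, Eb, Ddim and Bb are diatonic. But Db (Db–F–Ab) is foreign: the diatonic vii° on degree 7 is Ddim, whereas Db comes from Eb minor. It is labeled bVII.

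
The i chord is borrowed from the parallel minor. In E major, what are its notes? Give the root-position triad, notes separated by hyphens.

E-G-B

The root, E, is scale degree 1 — the same note in E major and E minor; only the chord quality changes. In E minor the chord on E is E–G–B.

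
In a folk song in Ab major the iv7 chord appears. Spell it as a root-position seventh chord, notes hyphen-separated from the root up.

The root, Db, is scale degree 4 — the same note in Ab major and Ab minor; only the chord quality changes. In Ab minor the chord on Db is Db–Fb–Ab–Cb.

Db-Fb-Ab-Cb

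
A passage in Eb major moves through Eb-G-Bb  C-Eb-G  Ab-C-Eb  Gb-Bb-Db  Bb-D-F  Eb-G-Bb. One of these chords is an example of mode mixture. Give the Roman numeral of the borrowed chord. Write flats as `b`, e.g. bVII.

Eb major has the diatonic set Eb, Fm, Gm, Ab, Bb, Cm, Ddim. Eb–G–Bb = Eb, C–Eb–G = Cm, Ab–C–Eb = Ab and Bb–D–F = Bb are all diatonic. Gb–Bb–Db doesn't fit — on degree 3 Eb major would have Gm (iii). Gb is the degree-3 chord of Eb minor, so it is the borrowed bIII.

bIII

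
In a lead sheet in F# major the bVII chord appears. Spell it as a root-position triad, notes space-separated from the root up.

bVII is built on the lowered scale degree 7. In F# major degree 7 is E#; lowered it becomes E. Building the major chord from the parallel minor on E: E–G#–B.

E G# B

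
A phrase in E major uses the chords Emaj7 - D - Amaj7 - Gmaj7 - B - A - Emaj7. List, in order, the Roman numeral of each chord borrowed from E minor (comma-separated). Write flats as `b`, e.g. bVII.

E major has the diatonic set E, F#m, G#m, A, B, C#m, D#dim. Emaj7, Amaj7, B and A are all diatonic. But D (D–F#–A) is foreign: the diatonic vii° on degree 7 is D#dim, whereas D comes from E minor. It is labeled bVII. But Gmaj7 (G–B–D–F#) is foreign: the diatonic iii on degree 3 is G#m, whereas Gmaj7 comes from E minor. It is labeled bIIImaj7.

bVII, bIIImaj7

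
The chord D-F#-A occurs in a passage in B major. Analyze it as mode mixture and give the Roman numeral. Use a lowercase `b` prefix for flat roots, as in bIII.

In B major scale degree 3 is D#; D is its lowered form, from B minor. The diatonic chord on degree 3 would be D#m (iii), but D–F#–A is the major chord from B minor. As a borrowed chord it is labeled bIII.

bIII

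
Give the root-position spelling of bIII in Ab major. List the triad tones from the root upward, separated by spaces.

Scale degree 3 in Ab major is C. bIII uses the lowered form, Cb, taken from Ab minor. In Ab minor the chord on Cb is Cb–Eb–Gb.

Cb Eb Gb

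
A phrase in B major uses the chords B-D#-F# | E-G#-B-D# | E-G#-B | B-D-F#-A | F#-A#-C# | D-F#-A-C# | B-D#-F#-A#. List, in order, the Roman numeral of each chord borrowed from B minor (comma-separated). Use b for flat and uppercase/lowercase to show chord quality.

In B major the diatonic chords are B, C#m, D#m, E, F#, G#m, A#dim. B–D#–F# = B, E–G#–B–D# = Emaj7, E–G#–B = E, F#–A#–C# = F# and B–D#–F#–A# = Bmaj7 all belong to that set. B–D–F#–A doesn't fit — on degree 1 B major would have B (I). Bm7 is the degree-1 chord of B minor, so it is the borrowed i7. D–F#–A–C# is not: scale degree 3 in B major carries D#m (iii). In B minor the chord on that degree is Dmaj7, so here it functions as bIIImaj7, borrowed from the parallel minor.

i7, bIIImaj7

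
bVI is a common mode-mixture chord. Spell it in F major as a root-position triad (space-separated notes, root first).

bVI is built on the lowered scale degree 6. In F major degree 6 is D; lowered it becomes Db. Building the major chord from the parallel minor on Db: Db–F–Ab.

Db F Ab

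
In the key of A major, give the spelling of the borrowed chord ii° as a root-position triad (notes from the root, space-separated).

ii° is built on scale degree 2, which is B in both A major and its parallel. Stacking thirds in A minor on B gives B–D–F.

B D F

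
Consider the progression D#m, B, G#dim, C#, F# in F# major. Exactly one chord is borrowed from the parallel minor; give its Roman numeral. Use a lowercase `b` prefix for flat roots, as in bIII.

F# major has the diatonic set F#, G#m, A#m, B, C#, D#m, E#dim. Of the given chords, D#m, B, C# and F# are diatonic. G#dim (G#–B–D) is not: scale degree 2 in F# major carries G#m (ii). In F# minor the chord on that degree is G#dim, so here it functions as ii°, borrowed from the parallel minor.

ii°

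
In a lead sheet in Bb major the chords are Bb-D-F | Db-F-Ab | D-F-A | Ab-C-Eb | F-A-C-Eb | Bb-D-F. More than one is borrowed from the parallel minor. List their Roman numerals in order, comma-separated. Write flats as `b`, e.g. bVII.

In Bb major the diatonic chords are Bb, Cm, Dm, Eb, F, Gm, Adim. Bb–D–F = Bb, D–F–A = Dm and F–A–C–Eb = F7 are all diatonic. But Db–F–Ab is foreign: the diatonic iii on degree 3 is Dm, whereas Db comes from Bb minor. It is labeled bIII. Ab–C–Eb doesn't fit — on degree 7 Bb major would have Adim (vii°). Ab is the degree-7 chord of Bb minor, so it is the borrowed bVII.

bIII, bVII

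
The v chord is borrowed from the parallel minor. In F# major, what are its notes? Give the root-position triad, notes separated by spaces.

The root, C#, is scale degree 5 — the same note in F# major and F# minor; only the chord quality changes. Building the minor chord from the parallel minor on C#: C#–E–G#.

C# E G#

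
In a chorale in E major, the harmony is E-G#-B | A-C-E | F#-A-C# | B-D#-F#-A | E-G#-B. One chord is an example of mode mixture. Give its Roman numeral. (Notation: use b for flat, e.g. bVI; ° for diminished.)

iv

E major has the diatonic set E, F#m, G#m, A, B, C#m, D#dim. E–G#–B = E, F#–A–C# = F#m and B–D#–F#–A = B7 are all diatonic. A–C–E doesn't fit — on degree 4 E major would have A (IV). Am is the degree-4 chord of E minor, so it is the borrowed iv.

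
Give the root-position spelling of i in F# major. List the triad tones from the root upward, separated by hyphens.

The root, F#, is scale degree 1 — the same note in F# major and F# minor; only the chord quality changes. In F# minor the chord on F# is F#–A–C#.

F#-A-C#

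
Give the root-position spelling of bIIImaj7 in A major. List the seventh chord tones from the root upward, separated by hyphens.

Scale degree 3 in A major is C#. bIIImaj7 uses the lowered form, C, taken from A minor. In A minor the chord on C is C–E–G–B.

C-E-G-B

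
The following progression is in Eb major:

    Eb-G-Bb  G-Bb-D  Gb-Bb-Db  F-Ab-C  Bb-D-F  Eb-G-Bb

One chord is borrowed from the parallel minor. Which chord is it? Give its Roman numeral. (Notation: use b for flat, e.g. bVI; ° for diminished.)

The diatonic triads in Eb major are Eb, Fm, Gm, Ab, Bb, Cm, Ddim. Eb–G–Bb = Eb, G–Bb–D = Gm, F–Ab–C = Fm and Bb–D–F = Bb are all diatonic. Gb–Bb–Db is not: scale degree 3 in Eb major carries Gm (iii). In Eb minor the chord on that degree is Gb, so here it functions as bIII, borrowed from the parallel minor.

bIII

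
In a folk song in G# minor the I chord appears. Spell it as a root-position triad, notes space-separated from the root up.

G# B# D#

The root, G#, is scale degree 1 — the same note in G# minor and G# major; only the chord quality changes. Building the major chord from the parallel major on G#: G#–B#–D#.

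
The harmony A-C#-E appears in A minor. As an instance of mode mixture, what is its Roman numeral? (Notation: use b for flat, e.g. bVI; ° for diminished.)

The root A is the diatonic 1st degree of A minor; the borrowing shows in the chord quality. A–C#–E is a major chord — the form found in A major, not the diatonic i (Am). Borrowed into A minor it is written I.

I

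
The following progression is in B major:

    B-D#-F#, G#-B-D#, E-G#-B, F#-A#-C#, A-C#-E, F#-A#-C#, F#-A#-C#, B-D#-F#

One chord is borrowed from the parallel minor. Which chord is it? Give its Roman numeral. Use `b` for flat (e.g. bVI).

bVII

In B major the diatonic chords are B, C#m, D#m, E, F#, G#m, A#dim. B–D#–F# = B, G#–B–D# = G#m, E–G#–B = E and F#–A#–C# = F# all belong to that set. A–C#–E doesn't fit — on degree 7 B major would have A#dim (vii°). A is the degree-7 chord of B minor, so it is the borrowed bVII.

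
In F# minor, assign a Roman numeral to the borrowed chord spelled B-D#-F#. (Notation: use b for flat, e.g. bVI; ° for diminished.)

The root B is the diatonic 4th degree of F# minor; the borrowing shows in the chord quality. Diatonically F# minor has Bm (iv) on that degree; B–D#–F# is instead the major chord native to F# major, so it takes the label IV.

IV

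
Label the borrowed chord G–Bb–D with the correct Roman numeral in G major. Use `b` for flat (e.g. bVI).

The root G is the diatonic 1st degree of G major; the borrowing shows in the chord quality. Diatonically G major has G (I) on that degree; G–Bb–D is instead the minor chord native to G minor, so it takes the label i.

i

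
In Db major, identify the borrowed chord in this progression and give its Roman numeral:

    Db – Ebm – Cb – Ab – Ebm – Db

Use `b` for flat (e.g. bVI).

bVII

The diatonic triads in Db major are Db, Ebm, Fm, Gb, Ab, Bbm, Cdim. Of the given chords, Db, Ebm and Ab are diatonic. Cb (Cb–Eb–Gb) is not: scale degree 7 in Db major carries Cdim (vii°). In Db minor the chord on that degree is Cb, so here it functions as bVII, borrowed from the parallel minor.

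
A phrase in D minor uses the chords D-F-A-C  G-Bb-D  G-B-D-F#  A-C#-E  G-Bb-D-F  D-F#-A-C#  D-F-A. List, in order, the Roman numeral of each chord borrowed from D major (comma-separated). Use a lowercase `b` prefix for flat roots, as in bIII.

IVmaj7, Imaj7

In D minor (with V from harmonic minor) the diatonic chords are Dm, Edim, F, Gm, A, Bb, C. D–F–A–C = Dm7, G–Bb–D = Gm, A–C#–E = A, G–Bb–D–F = Gm7 and D–F–A = Dm all belong to that set. But G–B–D–F# is foreign: the diatonic iv on degree 4 is Gm, whereas Gmaj7 comes from D major. It is labeled IVmaj7. But D–F#–A–C# is foreign: the diatonic i on degree 1 is Dm, whereas Dmaj7 comes from D major. It is labeled Imaj7.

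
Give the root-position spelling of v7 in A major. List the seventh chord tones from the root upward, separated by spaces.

E G B D

v7 is built on scale degree 5, which is E in both A major and its parallel. Building the minor-seventh chord from the parallel minor on E: E–G–B–D.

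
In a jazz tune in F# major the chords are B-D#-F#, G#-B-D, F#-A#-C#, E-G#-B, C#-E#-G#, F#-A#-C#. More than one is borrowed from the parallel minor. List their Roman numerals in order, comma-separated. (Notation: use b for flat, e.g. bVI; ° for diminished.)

ii°, bVII

In F# major the diatonic chords are F#, G#m, A#m, B, C#, D#m, E#dim. Of the given chords, B–D#–F# = B, F#–A#–C# = F# and C#–E#–G# = C# are diatonic. G#–B–D is not: scale degree 2 in F# major carries G#m (ii). In F# minor the chord on that degree is G#dim, so here it functions as ii°, borrowed from the parallel minor. E–G#–B is not: scale degree 7 in F# major carries E#dim (vii°). In F# minor the chord on that degree is E, so here it functions as bVII, borrowed from the parallel minor.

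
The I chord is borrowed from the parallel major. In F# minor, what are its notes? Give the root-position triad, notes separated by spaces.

F# A# C#

I is built on scale degree 1, which is F# in both F# minor and its parallel. Building the major chord from the parallel major on F#: F#–A#–C#.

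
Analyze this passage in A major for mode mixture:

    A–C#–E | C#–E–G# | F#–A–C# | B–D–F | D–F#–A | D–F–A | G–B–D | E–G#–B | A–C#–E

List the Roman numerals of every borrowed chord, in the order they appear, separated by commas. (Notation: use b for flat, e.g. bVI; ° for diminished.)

ii°, iv, bVII

The diatonic triads in A major are A, Bm, C#m, D, E, F#m, G#dim. A–C#–E = A, C#–E–G# = C#m, F#–A–C# = F#m, D–F#–A = D and E–G#–B = E all belong to that set. B–D–F is not: scale degree 2 in A major carries Bm (ii). In A minor the chord on that degree is Bdim, so here it functions as ii°, borrowed from the parallel minor. D–F–A is not: scale degree 4 in A major carries D (IV). In A minor the chord on that degree is Dm, so here it functions as iv, borrowed from the parallel minor. But G–B–D is foreign: the diatonic vii° on degree 7 is G#dim, whereas G comes from A minor. It is labeled bVII.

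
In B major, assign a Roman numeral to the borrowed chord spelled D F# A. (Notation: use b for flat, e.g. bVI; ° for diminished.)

bIII

D is the lowered form of scale degree 3 in B major (the diatonic degree 3 is D#). D–F#–A is a major chord — the form found in B minor, not the diatonic iii (D#m). Borrowed into B major it is written bIII.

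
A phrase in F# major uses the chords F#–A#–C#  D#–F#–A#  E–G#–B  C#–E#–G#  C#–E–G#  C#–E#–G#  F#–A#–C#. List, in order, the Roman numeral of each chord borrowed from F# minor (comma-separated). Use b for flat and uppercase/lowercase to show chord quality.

bVII, v

In F# major the diatonic chords are F#, G#m, A#m, B, C#, D#m, E#dim. F#–A#–C# = F#, D#–F#–A# = D#m and C#–E#–G# = C# all belong to that set. But E–G#–B is foreign: the diatonic vii° on degree 7 is E#dim, whereas E comes from F# minor. It is labeled bVII. But C#–E–G# is foreign: the diatonic V on degree 5 is C#, whereas C#m comes from F# minor. It is labeled v.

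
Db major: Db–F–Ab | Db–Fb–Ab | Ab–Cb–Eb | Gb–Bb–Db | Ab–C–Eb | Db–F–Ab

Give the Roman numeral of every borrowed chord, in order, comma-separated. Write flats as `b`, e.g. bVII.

The diatonic triads in Db major are Db, Ebm, Fm, Gb, Ab, Bbm, Cdim. Db–F–Ab = Db, Gb–Bb–Db = Gb and Ab–C–Eb = Ab all belong to that set. Db–Fb–Ab is not: scale degree 1 in Db major carries Db (I). In Db minor the chord on that degree is Dbm, so here it functions as i, borrowed from the parallel minor. Ab–Cb–Eb is not: scale degree 5 in Db major carries Ab (V). In Db minor the chord on that degree is Abm, so here it functions as v, borrowed from the parallel minor.

i, v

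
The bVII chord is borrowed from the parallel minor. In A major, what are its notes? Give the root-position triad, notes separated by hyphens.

Scale degree 7 in A major is G#. bVII uses the lowered form, G, taken from A minor. Building the major chord from the parallel minor on G: G–B–D.

G-B-D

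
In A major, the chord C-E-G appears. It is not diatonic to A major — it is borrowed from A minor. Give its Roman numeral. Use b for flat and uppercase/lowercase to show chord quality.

C is the lowered form of scale degree 3 in A major (the diatonic degree 3 is C#). Diatonically A major has C#m (iii) on that degree; C–E–G is instead the major chord native to A minor, so it takes the label bIII.

bIII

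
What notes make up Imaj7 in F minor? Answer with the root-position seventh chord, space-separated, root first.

F A C E

Imaj7 is built on scale degree 1, which is F in both F minor and its parallel. In F major the chord on F is F–A–C–E.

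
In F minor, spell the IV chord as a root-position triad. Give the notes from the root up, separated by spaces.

Bb D F

IV is built on scale degree 4, which is Bb in both F minor and its parallel. In F major the chord on Bb is Bb–D–F.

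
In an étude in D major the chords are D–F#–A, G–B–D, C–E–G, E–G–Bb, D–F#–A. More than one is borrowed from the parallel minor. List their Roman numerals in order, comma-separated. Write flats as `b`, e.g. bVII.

In D major the diatonic chords are D, Em, F#m, G, A, Bm, C#dim. Of the given chords, D–F#–A = D and G–B–D = G are diatonic. C–E–G is not: scale degree 7 in D major carries C#dim (vii°). In D minor the chord on that degree is C, so here it functions as bVII, borrowed from the parallel minor. E–G–Bb is not: scale degree 2 in D major carries Em (ii). In D minor the chord on that degree is Edim, so here it functions as ii°, borrowed from the parallel minor.

bVII, ii°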